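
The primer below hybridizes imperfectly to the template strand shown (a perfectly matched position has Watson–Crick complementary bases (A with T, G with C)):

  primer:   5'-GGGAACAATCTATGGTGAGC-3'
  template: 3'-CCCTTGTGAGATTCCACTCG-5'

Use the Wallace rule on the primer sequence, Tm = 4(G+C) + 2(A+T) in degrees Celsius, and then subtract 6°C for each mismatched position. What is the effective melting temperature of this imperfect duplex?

48°C

Primer base counts: A=6, T=4, G=7, C=3 → A+T=10, G+C=10
Perfect-match Tm = 2(10) + 4(10) = 20 + 40 = 60°C
Mismatches (positions where the bases are not complementary): 2 (at positions 8, 13)
Effective Tm = 60 − 2×6 = 60 − 12 = 48°C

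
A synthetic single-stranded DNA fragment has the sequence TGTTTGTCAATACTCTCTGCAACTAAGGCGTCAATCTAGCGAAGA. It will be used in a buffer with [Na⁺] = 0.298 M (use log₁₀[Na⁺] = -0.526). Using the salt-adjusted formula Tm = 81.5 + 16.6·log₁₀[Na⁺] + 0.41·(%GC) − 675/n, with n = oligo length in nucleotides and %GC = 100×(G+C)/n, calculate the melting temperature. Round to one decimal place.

Length n = 45. Counting bases: G=9, C=10, T=13, A=13
G+C = 19, so %GC = 19/45 × 100 = 42.222%
Salt term: 16.6 × (-0.526) = -8.732
GC term: 0.41 × 42.222 = 17.311; length term: −675/45 = −15
Tm = 81.5 + (-8.732) + 17.311 − 15 = 75.079 → 75.1°C

75.1°C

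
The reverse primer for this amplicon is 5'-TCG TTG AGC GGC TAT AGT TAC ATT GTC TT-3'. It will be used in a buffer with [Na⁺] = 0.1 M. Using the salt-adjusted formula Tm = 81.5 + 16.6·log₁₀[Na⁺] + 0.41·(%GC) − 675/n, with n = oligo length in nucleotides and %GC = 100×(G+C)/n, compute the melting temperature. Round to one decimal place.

58.6°C

Length n = 29. Base counts: T=12, C=5, A=5, G=7
G+C = 12, so %GC = 12/29 × 100 = 41.379%
Salt term: 16.6 × (-1) = -16.6
GC term: 0.41 × 41.379 = 16.965; length term: −675/29 = −23.276
Tm = 81.5 + (-16.6) + 16.965 − 23.276 = 58.589 → 58.6°C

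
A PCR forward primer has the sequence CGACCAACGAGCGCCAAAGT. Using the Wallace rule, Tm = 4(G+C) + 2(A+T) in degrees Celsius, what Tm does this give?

Base counts: T=1, C=7, G=5, A=7
So N_AT = 8 and N_GC = 12.
Tm = 2(8) + 4(12) = 16 + 48 = 64°C

64°C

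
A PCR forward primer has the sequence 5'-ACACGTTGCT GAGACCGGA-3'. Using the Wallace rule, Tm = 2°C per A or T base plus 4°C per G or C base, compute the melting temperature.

Base counts: T=3, A=5, G=6, C=5
AT pairs contribute 8, GC pairs contribute 11.
Tm = 2×8 + 4×11 = 60°C

60°C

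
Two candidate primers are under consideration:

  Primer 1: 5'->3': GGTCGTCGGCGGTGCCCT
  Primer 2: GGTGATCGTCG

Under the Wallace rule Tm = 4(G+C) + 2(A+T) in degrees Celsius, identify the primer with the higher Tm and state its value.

Primer 1, 64°C

Primer 1: A+T=4, G+C=14 → Tm = 2(4)+4(14) = 64°C
Primer 2: A+T=4, G+C=7 → Tm = 2(4)+4(7) = 36°C
64°C vs 36°C → primer 1 is higher.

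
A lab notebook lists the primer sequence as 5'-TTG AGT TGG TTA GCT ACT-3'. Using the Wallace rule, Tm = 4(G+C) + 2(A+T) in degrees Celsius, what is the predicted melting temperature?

50°C

Counting bases: G=5, A=3, C=2, T=8
A+T = 11, G+C = 7
Tm = 4·7 + 2·11 = 28 + 22 = 50°C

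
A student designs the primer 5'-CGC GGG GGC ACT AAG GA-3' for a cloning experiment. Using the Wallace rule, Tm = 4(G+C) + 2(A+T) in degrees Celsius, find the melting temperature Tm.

58°C

Scanning the sequence gives G=8, A=4, T=1, C=4.
AT pairs contribute 5, GC pairs contribute 12.
Tm = 2×5 + 4×12 = 58°C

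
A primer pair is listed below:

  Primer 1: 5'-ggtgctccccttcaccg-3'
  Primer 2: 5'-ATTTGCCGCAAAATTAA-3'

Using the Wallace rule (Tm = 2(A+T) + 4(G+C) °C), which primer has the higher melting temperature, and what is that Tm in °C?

Primer 1, 58°C

Primer 1: A+T=5, G+C=12 → Tm = 2(5)+4(12) = 58°C
Primer 2: A+T=12, G+C=5 → Tm = 2(12)+4(5) = 44°C
58°C vs 44°C → primer 1 is higher.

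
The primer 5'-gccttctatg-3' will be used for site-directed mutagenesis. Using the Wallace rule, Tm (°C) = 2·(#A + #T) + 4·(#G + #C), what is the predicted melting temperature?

Base counts: A=1, G=2, C=3, T=4
A+T = 5, G+C = 5
Tm = 2×5 + 4×5 = 30°C

30°C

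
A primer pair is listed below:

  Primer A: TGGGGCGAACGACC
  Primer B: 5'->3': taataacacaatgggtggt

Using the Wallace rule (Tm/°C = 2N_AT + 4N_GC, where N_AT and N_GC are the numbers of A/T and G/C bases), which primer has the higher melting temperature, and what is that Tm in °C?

Primer A: A+T=4, G+C=10 → Tm = 2(4)+4(10) = 48°C
Primer B: A+T=12, G+C=7 → Tm = 2(12)+4(7) = 52°C
48°C vs 52°C → primer B is higher.

Primer B, 52°C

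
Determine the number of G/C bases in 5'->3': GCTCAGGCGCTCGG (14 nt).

11

A=1, T=2, G=6, C=5
G+C = 6 + 5 = 11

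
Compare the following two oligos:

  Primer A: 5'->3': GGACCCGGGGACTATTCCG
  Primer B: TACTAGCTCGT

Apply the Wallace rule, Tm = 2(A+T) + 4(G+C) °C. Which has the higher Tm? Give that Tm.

Primer A: A+T=6, G+C=13 → Tm = 2(6)+4(13) = 64°C
Primer B: A+T=6, G+C=5 → Tm = 2(6)+4(5) = 32°C
64°C vs 32°C → primer A is higher.

Primer A, 64°C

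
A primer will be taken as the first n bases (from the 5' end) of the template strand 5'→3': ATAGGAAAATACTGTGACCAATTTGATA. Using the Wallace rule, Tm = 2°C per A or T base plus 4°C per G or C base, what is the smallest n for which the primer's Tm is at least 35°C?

n = 14

First 13 bases: ATAGGAAAATACT → Tm = 32°C (< 35°C)
First 14 bases: ATAGGAAAATACTG → Tm = 36°C (≥ 35°C)
Each additional base adds 2°C (A/T) or 4°C (G/C), so Tm is non-decreasing in n; n = 14 is the first length to reach 35°C.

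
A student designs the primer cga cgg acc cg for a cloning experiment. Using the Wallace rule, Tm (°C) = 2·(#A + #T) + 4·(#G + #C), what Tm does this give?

Base counts: T=0, A=2, G=4, C=5
A+T = 2, G+C = 9
Tm = 2×2 + 4×9 = 40°C

40°C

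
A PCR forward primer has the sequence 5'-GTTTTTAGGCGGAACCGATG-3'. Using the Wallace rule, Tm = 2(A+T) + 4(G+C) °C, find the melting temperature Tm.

60°C

Base counts: T=6, G=7, A=4, C=3
AT pairs contribute 10, GC pairs contribute 10.
Tm = 4·10 + 2·10 = 40 + 20 = 60°C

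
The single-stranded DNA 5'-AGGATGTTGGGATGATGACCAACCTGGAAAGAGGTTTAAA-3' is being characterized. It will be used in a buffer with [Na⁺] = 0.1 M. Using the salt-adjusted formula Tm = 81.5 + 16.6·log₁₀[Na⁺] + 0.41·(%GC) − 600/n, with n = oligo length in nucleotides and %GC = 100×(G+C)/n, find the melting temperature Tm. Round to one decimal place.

67.3°C

Length n = 40. T=9, G=13, A=14, C=4
G+C = 17, so %GC = 17/40 × 100 = 42.5%
Salt term: 16.6 × (-1) = -16.6
GC term: 0.41 × 42.5 = 17.425; length term: −600/40 = −15
Tm = 81.5 + (-16.6) + 17.425 − 15 = 67.325 → 67.3°C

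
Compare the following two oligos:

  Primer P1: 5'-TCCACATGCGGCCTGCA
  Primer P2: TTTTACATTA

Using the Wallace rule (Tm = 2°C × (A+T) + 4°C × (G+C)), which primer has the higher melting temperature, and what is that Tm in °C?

Primer P1: A+T=6, G+C=11 → Tm = 2(6)+4(11) = 56°C
Primer P2: A+T=9, G+C=1 → Tm = 2(9)+4(1) = 22°C
56°C vs 22°C → primer P1 is higher.

Primer P1, 56°C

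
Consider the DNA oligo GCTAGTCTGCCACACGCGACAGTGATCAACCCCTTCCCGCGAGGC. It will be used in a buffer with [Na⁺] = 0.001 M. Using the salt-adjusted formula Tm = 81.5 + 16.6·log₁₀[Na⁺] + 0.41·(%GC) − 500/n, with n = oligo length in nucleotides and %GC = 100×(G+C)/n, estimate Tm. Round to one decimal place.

Length n = 45. A=9, C=18, T=7, G=11
G+C = 29, so %GC = 29/45 × 100 = 64.444%
Salt term: 16.6 × (-3) = -49.8
GC term: 0.41 × 64.444 = 26.422; length term: −500/45 = −11.111
Tm = 81.5 + (-49.8) + 26.422 − 11.111 = 47.011 → 47.0°C

47.0°C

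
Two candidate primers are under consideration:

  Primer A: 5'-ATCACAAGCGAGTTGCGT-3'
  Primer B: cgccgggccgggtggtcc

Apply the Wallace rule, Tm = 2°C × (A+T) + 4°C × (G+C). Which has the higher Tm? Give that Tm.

Primer A: A+T=9, G+C=9 → Tm = 2(9)+4(9) = 54°C
Primer B: A+T=2, G+C=16 → Tm = 2(2)+4(16) = 68°C
54°C vs 68°C → primer B is higher.

Primer B, 68°C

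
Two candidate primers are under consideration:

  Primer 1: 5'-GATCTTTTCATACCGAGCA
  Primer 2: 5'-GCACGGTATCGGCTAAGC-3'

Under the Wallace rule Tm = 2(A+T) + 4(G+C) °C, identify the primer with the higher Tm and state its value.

Primer 2, 58°C

Primer 1: A+T=11, G+C=8 → Tm = 2(11)+4(8) = 54°C
Primer 2: A+T=7, G+C=11 → Tm = 2(7)+4(11) = 58°C
54°C vs 58°C → primer 2 is higher.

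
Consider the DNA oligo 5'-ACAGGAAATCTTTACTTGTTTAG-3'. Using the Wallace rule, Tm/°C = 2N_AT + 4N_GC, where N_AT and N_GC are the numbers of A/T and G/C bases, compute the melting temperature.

60°C

Scanning the sequence gives A=7, T=9, G=4, C=3.
AT pairs contribute 16, GC pairs contribute 7.
Tm = 2(16) + 4(7) = 32 + 28 = 60°C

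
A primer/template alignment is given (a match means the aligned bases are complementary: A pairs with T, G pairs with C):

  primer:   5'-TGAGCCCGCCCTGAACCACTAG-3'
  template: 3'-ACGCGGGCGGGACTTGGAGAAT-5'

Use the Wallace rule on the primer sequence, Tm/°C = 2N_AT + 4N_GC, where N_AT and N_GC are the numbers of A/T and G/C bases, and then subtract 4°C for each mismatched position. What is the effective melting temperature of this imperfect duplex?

56°C

Primer base counts: A=5, T=3, G=5, C=9 → A+T=8, G+C=14
Perfect-match Tm = 2(8) + 4(14) = 16 + 56 = 72°C
Mismatches (positions where the bases are not complementary): 4 (at positions 3, 18, 21, 22)
Effective Tm = 72 − 4×4 = 72 − 16 = 56°C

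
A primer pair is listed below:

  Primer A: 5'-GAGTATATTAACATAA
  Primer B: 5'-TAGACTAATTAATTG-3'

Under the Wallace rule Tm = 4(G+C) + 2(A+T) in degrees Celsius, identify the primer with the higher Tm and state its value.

Primer A: A+T=13, G+C=3 → Tm = 2(13)+4(3) = 38°C
Primer B: A+T=12, G+C=3 → Tm = 2(12)+4(3) = 36°C
38°C vs 36°C → primer A is higher.

Primer A, 38°C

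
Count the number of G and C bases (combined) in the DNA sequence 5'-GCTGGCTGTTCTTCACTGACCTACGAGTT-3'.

Counting bases: A=4, G=7, C=8, T=10
G+C = 7 + 8 = 15

15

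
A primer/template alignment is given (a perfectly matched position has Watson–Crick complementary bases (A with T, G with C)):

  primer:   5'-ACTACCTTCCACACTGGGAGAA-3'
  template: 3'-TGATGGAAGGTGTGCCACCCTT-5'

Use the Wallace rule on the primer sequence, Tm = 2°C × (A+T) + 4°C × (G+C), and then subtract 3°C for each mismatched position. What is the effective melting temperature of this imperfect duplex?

57°C

Primer base counts: A=7, T=4, G=4, C=7 → A+T=11, G+C=11
Perfect-match Tm = 2(11) + 4(11) = 22 + 44 = 66°C
Mismatches (positions where the bases are not complementary): 3 (at positions 15, 17, 19)
Effective Tm = 66 − 3×3 = 66 − 9 = 57°C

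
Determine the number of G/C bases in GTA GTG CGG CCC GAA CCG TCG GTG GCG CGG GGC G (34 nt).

27

Scanning the sequence gives G=17, A=3, T=4, C=10.
Total G or C: 17 + 10 = 27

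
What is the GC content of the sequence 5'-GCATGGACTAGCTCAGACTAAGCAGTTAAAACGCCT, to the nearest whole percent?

A=12, G=8, T=7, C=9
G+C = 8 + 9 = 17 out of 36 bases
%GC = 17/36 × 100 = 47.22% ≈ 47%

47%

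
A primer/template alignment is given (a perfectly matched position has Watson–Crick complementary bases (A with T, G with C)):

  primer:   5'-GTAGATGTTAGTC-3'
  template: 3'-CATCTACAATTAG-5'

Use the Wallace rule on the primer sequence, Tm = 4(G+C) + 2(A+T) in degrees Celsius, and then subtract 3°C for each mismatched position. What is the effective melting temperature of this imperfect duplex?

Primer base counts: A=3, T=5, G=4, C=1 → A+T=8, G+C=5
Perfect-match Tm = 2(8) + 4(5) = 16 + 20 = 36°C
Mismatches (positions where the bases are not complementary): 1 (at position 11)
Effective Tm = 36 − 1×3 = 36 − 3 = 33°C

33°C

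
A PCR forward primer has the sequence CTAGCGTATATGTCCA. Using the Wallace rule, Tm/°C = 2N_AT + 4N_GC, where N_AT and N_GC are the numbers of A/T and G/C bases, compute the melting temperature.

Scanning the sequence gives A=4, T=5, C=4, G=3.
So N_AT = 9 and N_GC = 7.
Tm = 4·7 + 2·9 = 28 + 18 = 46°C

46°C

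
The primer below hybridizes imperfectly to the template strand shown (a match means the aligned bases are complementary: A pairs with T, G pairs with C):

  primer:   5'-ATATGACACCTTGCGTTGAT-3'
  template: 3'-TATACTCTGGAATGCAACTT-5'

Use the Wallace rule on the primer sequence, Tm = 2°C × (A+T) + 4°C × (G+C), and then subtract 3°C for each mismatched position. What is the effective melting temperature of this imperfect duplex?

47°C

Primer base counts: A=5, T=7, G=4, C=4 → A+T=12, G+C=8
Perfect-match Tm = 2(12) + 4(8) = 24 + 32 = 56°C
Mismatches (positions where the bases are not complementary): 3 (at positions 7, 13, 20)
Effective Tm = 56 − 3×3 = 56 − 9 = 47°C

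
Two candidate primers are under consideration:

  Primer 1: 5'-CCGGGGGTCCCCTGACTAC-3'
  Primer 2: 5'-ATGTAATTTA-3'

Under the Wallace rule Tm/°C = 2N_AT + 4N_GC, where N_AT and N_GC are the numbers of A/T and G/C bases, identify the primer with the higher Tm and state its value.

Primer 1: A+T=5, G+C=14 → Tm = 2(5)+4(14) = 66°C
Primer 2: A+T=9, G+C=1 → Tm = 2(9)+4(1) = 22°C
66°C vs 22°C → primer 1 is higher.

Primer 1, 66°C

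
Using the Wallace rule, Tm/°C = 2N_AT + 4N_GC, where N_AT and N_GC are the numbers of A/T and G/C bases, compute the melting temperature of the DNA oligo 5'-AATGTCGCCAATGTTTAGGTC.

Scanning the sequence gives A=5, G=5, T=7, C=4.
A+T = 12, G+C = 9
Tm = 4·9 + 2·12 = 36 + 24 = 60°C

60°C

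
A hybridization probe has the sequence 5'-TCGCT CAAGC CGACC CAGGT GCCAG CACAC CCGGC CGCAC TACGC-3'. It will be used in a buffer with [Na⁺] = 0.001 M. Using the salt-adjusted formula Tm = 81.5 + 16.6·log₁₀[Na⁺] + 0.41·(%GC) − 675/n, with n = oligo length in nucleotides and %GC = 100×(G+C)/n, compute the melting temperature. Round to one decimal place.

45.9°C

Length n = 45. A=9, T=4, G=11, C=21
G+C = 32, so %GC = 32/45 × 100 = 71.111%
Salt term: 16.6 × (-3) = -49.8
GC term: 0.41 × 71.111 = 29.156; length term: −675/45 = −15
Tm = 81.5 + (-49.8) + 29.156 − 15 = 45.856 → 45.9°C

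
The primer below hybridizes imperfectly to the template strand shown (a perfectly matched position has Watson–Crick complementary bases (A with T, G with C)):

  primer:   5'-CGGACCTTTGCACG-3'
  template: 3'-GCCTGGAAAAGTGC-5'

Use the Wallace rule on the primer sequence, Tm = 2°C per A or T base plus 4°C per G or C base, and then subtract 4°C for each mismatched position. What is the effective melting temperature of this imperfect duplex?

42°C

Primer base counts: A=2, T=3, G=4, C=5 → A+T=5, G+C=9
Perfect-match Tm = 2(5) + 4(9) = 10 + 36 = 46°C
Mismatches (positions where the bases are not complementary): 1 (at position 10)
Effective Tm = 46 − 1×4 = 46 − 4 = 42°C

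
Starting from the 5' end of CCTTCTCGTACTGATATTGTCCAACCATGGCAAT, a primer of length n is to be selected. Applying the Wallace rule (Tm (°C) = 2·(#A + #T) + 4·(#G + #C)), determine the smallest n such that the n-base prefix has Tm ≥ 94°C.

First 31 bases: CCTTCTCGTACTGATATTGTCCAACCATGGC → Tm = 92°C (< 94°C)
First 32 bases: CCTTCTCGTACTGATATTGTCCAACCATGGCA → Tm = 94°C (≥ 94°C)
Each additional base adds 2°C (A/T) or 4°C (G/C), so Tm is non-decreasing in n; n = 32 is the first length to reach 94°C.

n = 32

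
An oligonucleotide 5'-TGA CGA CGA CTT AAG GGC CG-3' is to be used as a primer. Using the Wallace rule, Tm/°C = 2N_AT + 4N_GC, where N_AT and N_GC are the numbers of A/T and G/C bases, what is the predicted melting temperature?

C=5, G=7, A=5, T=3
AT pairs contribute 8, GC pairs contribute 12.
Tm = 2×8 + 4×12 = 64°C

64°C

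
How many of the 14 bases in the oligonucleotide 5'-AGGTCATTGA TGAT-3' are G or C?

5

Base counts: A=4, C=1, G=4, T=5
Total G or C: 4 + 1 = 5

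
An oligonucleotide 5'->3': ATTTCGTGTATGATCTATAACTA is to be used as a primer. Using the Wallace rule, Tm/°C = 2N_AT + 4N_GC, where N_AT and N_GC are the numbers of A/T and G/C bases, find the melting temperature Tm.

58°C

Scanning the sequence gives C=3, A=7, T=10, G=3.
So N_AT = 17 and N_GC = 6.
Tm = 4·6 + 2·17 = 24 + 34 = 58°C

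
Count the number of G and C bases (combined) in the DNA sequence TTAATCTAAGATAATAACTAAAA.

A=13, G=1, T=7, C=2
Total G or C: 1 + 2 = 3

3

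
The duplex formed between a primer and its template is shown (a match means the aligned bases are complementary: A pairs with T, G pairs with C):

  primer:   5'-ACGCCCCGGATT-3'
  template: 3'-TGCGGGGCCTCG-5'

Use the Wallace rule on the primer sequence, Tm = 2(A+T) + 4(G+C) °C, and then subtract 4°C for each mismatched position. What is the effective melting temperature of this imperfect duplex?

Primer base counts: A=2, T=2, G=3, C=5 → A+T=4, G+C=8
Perfect-match Tm = 2(4) + 4(8) = 8 + 32 = 40°C
Mismatches (positions where the bases are not complementary): 2 (at positions 11, 12)
Effective Tm = 40 − 2×4 = 40 − 8 = 32°C

32°C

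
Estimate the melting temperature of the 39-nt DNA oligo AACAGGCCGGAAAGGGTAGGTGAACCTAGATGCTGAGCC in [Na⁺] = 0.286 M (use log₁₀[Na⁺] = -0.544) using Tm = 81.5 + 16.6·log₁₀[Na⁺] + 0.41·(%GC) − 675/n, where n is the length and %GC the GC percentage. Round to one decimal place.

Length n = 39. Base counts: T=5, A=12, G=14, C=8
G+C = 22, so %GC = 22/39 × 100 = 56.41%
Salt term: 16.6 × (-0.544) = -9.03
GC term: 0.41 × 56.41 = 23.128; length term: −675/39 = −17.308
Tm = 81.5 + (-9.03) + 23.128 − 17.308 = 78.29 → 78.3°C

78.3°C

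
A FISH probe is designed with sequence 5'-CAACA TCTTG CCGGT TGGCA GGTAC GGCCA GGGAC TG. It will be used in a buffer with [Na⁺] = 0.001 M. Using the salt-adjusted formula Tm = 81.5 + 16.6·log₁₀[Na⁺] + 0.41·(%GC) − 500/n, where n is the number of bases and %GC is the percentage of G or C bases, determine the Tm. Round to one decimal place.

43.7°C

Length n = 37. Scanning the sequence gives T=7, A=7, C=10, G=13.
G+C = 23, so %GC = 23/37 × 100 = 62.162%
Salt term: 16.6 × (-3) = -49.8
GC term: 0.41 × 62.162 = 25.486; length term: −500/37 = −13.514
Tm = 81.5 + (-49.8) + 25.486 − 13.514 = 43.672 → 43.7°C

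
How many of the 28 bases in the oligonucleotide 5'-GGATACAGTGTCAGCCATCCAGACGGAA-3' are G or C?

Scanning the sequence gives T=4, G=8, A=9, C=7.
G+C = 8 + 7 = 15

15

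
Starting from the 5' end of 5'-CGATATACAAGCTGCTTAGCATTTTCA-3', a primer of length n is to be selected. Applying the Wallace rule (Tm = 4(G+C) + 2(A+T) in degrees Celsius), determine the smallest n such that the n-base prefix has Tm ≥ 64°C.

n = 23

First 22 bases: CGATATACAAGCTGCTTAGCAT → Tm = 62°C (< 64°C)
First 23 bases: CGATATACAAGCTGCTTAGCATT → Tm = 64°C (≥ 64°C)
Each additional base adds 2°C (A/T) or 4°C (G/C), so Tm is non-decreasing in n; n = 23 is the first length to reach 64°C.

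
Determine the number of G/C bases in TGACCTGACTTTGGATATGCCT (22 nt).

10

Scanning the sequence gives T=8, G=5, C=5, A=4.
Total G or C: 5 + 5 = 10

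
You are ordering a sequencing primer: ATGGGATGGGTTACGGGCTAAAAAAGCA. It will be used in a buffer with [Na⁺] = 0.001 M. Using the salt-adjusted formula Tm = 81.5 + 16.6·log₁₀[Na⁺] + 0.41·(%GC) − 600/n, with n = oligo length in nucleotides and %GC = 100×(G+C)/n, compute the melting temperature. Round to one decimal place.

Length n = 28. T=5, C=3, A=10, G=10
G+C = 13, so %GC = 13/28 × 100 = 46.429%
Salt term: 16.6 × (-3) = -49.8
GC term: 0.41 × 46.429 = 19.036; length term: −600/28 = −21.429
Tm = 81.5 + (-49.8) + 19.036 − 21.429 = 29.307 → 29.3°C

29.3°C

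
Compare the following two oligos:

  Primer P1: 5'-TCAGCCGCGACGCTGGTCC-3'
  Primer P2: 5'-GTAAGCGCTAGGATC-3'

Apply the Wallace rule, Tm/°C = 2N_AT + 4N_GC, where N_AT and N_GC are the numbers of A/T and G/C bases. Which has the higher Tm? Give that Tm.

Primer P1: A+T=5, G+C=14 → Tm = 2(5)+4(14) = 66°C
Primer P2: A+T=7, G+C=8 → Tm = 2(7)+4(8) = 46°C
66°C vs 46°C → primer P1 is higher.

Primer P1, 66°C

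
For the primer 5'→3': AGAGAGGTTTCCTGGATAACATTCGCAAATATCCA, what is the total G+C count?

14

Counting bases: A=12, C=7, T=9, G=7
G+C = 7 + 7 = 14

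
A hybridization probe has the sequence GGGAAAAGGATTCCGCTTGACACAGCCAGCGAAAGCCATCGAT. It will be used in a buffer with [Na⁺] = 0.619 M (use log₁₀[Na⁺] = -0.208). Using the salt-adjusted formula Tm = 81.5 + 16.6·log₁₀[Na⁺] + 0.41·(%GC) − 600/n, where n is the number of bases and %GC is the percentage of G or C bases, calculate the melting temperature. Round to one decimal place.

86.0°C

Length n = 43. Base counts: C=11, T=6, G=12, A=14
G+C = 23, so %GC = 23/43 × 100 = 53.488%
Salt term: 16.6 × (-0.208) = -3.453
GC term: 0.41 × 53.488 = 21.93; length term: −600/43 = −13.953
Tm = 81.5 + (-3.453) + 21.93 − 13.953 = 86.024 → 86.0°C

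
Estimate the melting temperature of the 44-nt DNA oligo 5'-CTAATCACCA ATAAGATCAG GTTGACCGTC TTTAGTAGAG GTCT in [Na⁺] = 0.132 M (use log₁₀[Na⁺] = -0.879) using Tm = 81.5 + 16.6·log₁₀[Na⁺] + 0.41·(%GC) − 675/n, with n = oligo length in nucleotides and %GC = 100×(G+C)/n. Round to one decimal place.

68.3°C

Length n = 44. G=9, A=13, C=9, T=13
G+C = 18, so %GC = 18/44 × 100 = 40.909%
Salt term: 16.6 × (-0.879) = -14.591
GC term: 0.41 × 40.909 = 16.773; length term: −675/44 = −15.341
Tm = 81.5 + (-14.591) + 16.773 − 15.341 = 68.341 → 68.3°C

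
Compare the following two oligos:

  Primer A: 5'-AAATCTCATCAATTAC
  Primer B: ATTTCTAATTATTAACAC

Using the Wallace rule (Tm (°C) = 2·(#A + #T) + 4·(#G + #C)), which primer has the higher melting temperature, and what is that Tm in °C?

Primer A: A+T=12, G+C=4 → Tm = 2(12)+4(4) = 40°C
Primer B: A+T=15, G+C=3 → Tm = 2(15)+4(3) = 42°C
40°C vs 42°C → primer B is higher.

Primer B, 42°C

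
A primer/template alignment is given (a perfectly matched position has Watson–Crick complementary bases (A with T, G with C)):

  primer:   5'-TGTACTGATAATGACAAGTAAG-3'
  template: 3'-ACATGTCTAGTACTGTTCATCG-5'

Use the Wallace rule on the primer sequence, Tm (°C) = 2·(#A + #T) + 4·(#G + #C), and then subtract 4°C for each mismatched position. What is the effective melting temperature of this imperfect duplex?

42°C

Primer base counts: A=9, T=6, G=5, C=2 → A+T=15, G+C=7
Perfect-match Tm = 2(15) + 4(7) = 30 + 28 = 58°C
Mismatches (positions where the bases are not complementary): 4 (at positions 6, 10, 21, 22)
Effective Tm = 58 − 4×4 = 58 − 16 = 42°C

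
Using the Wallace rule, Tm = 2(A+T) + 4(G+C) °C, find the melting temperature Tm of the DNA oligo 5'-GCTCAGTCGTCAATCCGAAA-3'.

60°C

Base counts: G=4, C=6, A=6, T=4
AT pairs contribute 10, GC pairs contribute 10.
Tm = 2(10) + 4(10) = 20 + 40 = 60°C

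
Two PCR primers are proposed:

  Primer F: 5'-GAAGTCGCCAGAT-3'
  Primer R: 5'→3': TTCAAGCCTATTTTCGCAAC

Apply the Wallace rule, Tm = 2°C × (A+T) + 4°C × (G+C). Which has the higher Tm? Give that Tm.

Primer R, 56°C

Primer F: A+T=6, G+C=7 → Tm = 2(6)+4(7) = 40°C
Primer R: A+T=12, G+C=8 → Tm = 2(12)+4(8) = 56°C
40°C vs 56°C → primer R is higher.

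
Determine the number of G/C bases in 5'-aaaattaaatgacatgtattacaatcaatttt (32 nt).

G=2, T=12, A=15, C=3
G+C = 2 + 3 = 5

5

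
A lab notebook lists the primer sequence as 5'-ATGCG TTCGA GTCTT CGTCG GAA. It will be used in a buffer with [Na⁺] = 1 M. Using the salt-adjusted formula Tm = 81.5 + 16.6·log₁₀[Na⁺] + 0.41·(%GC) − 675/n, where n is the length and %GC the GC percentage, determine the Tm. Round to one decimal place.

73.5°C

Length n = 23. Scanning the sequence gives G=7, C=5, A=4, T=7.
G+C = 12, so %GC = 12/23 × 100 = 52.174%
Salt term: 16.6 × (0) = 0
GC term: 0.41 × 52.174 = 21.391; length term: −675/23 = −29.348
Tm = 81.5 + (0) + 21.391 − 29.348 = 73.543 → 73.5°C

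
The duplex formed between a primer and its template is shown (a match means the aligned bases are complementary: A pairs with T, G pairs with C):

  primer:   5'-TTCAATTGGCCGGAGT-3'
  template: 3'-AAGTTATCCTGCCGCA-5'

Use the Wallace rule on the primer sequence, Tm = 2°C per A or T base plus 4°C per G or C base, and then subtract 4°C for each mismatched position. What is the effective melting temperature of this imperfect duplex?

36°C

Primer base counts: A=3, T=5, G=5, C=3 → A+T=8, G+C=8
Perfect-match Tm = 2(8) + 4(8) = 16 + 32 = 48°C
Mismatches (positions where the bases are not complementary): 3 (at positions 7, 10, 14)
Effective Tm = 48 − 3×4 = 48 − 12 = 36°C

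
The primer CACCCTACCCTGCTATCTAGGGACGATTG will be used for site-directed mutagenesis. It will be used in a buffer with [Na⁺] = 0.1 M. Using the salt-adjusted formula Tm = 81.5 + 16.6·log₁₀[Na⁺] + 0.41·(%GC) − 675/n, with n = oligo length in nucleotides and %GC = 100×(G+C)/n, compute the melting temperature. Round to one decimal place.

Length n = 29. Scanning the sequence gives G=6, A=6, T=7, C=10.
G+C = 16, so %GC = 16/29 × 100 = 55.172%
Salt term: 16.6 × (-1) = -16.6
GC term: 0.41 × 55.172 = 22.621; length term: −675/29 = −23.276
Tm = 81.5 + (-16.6) + 22.621 − 23.276 = 64.245 → 64.2°C

64.2°C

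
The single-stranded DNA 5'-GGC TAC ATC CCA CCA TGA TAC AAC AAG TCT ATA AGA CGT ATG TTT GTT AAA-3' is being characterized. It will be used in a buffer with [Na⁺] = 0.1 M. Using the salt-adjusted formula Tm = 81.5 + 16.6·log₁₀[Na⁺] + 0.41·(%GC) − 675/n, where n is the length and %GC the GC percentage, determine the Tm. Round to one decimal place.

Length n = 51. Scanning the sequence gives C=11, A=18, T=14, G=8.
G+C = 19, so %GC = 19/51 × 100 = 37.255%
Salt term: 16.6 × (-1) = -16.6
GC term: 0.41 × 37.255 = 15.275; length term: −675/51 = −13.235
Tm = 81.5 + (-16.6) + 15.275 − 13.235 = 66.94 → 66.9°C

66.9°C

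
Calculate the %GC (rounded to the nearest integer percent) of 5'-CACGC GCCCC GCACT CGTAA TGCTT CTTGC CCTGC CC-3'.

68%

C=18, A=4, T=8, G=7
G+C = 7 + 18 = 25 out of 37 bases
%GC = 25/37 × 100 = 67.57% ≈ 68%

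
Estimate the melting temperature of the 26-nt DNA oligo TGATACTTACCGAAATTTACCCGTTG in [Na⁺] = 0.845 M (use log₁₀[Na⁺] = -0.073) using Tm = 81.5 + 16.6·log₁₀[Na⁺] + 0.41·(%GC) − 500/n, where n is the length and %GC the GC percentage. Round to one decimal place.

Length n = 26. Scanning the sequence gives T=9, C=6, G=4, A=7.
G+C = 10, so %GC = 10/26 × 100 = 38.462%
Salt term: 16.6 × (-0.073) = -1.212
GC term: 0.41 × 38.462 = 15.769; length term: −500/26 = −19.231
Tm = 81.5 + (-1.212) + 15.769 − 19.231 = 76.826 → 76.8°C

76.8°C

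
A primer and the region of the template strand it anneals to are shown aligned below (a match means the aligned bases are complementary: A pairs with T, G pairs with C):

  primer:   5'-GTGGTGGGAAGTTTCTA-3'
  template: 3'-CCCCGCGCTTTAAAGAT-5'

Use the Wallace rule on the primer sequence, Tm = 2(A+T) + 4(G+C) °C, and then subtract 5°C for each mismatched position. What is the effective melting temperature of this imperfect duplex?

Primer base counts: A=3, T=6, G=7, C=1 → A+T=9, G+C=8
Perfect-match Tm = 2(9) + 4(8) = 18 + 32 = 50°C
Mismatches (positions where the bases are not complementary): 4 (at positions 2, 5, 7, 11)
Effective Tm = 50 − 4×5 = 50 − 20 = 30°C

30°C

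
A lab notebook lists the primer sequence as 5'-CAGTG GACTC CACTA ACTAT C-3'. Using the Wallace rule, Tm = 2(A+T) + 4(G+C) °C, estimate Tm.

T=5, A=6, G=3, C=7
AT pairs contribute 11, GC pairs contribute 10.
Tm = 2×11 + 4×10 = 62°C

62°C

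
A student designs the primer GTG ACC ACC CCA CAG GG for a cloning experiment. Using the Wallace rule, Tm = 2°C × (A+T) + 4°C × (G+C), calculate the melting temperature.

58°C

Base counts: A=4, G=5, C=7, T=1
So N_AT = 5 and N_GC = 12.
Tm = 2(5) + 4(12) = 10 + 48 = 58°C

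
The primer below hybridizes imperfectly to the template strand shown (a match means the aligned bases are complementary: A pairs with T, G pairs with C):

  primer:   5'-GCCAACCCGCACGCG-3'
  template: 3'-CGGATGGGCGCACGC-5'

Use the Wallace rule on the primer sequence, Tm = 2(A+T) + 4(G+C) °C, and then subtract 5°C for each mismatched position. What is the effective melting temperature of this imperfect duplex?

39°C

Primer base counts: A=3, T=0, G=4, C=8 → A+T=3, G+C=12
Perfect-match Tm = 2(3) + 4(12) = 6 + 48 = 54°C
Mismatches (positions where the bases are not complementary): 3 (at positions 4, 11, 12)
Effective Tm = 54 − 3×5 = 54 − 15 = 39°C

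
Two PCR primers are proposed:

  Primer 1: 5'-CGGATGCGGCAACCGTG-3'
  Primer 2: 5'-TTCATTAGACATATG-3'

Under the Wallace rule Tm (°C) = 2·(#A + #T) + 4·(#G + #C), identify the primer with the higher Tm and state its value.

Primer 1: A+T=5, G+C=12 → Tm = 2(5)+4(12) = 58°C
Primer 2: A+T=11, G+C=4 → Tm = 2(11)+4(4) = 38°C
58°C vs 38°C → primer 1 is higher.

Primer 1, 58°C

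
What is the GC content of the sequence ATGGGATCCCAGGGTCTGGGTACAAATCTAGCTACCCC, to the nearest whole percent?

55%

Counting bases: T=8, A=9, G=10, C=11
G+C = 10 + 11 = 21 out of 38 bases
%GC = 21/38 × 100 = 55.26% ≈ 55%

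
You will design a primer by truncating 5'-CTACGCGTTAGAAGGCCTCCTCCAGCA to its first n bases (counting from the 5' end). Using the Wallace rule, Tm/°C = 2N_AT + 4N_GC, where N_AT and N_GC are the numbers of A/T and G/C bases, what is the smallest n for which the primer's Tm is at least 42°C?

First 13 bases: CTACGCGTTAGAA → Tm = 38°C (< 42°C)
First 14 bases: CTACGCGTTAGAAG → Tm = 42°C (≥ 42°C)
Each additional base adds 2°C (A/T) or 4°C (G/C), so Tm is non-decreasing in n; n = 14 is the first length to reach 42°C.

n = 14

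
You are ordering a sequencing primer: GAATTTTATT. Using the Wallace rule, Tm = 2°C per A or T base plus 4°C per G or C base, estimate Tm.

22°C

Counting bases: C=0, T=6, A=3, G=1
So N_AT = 9 and N_GC = 1.
Tm = 4·1 + 2·9 = 4 + 18 = 22°C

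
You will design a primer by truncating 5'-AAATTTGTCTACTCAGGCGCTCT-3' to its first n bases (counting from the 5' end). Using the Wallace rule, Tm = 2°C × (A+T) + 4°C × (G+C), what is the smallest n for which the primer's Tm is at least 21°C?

n = 9

First 8 bases: AAATTTGT → Tm = 18°C (< 21°C)
First 9 bases: AAATTTGTC → Tm = 22°C (≥ 21°C)
Each additional base adds 2°C (A/T) or 4°C (G/C), so Tm is non-decreasing in n; n = 9 is the first length to reach 21°C.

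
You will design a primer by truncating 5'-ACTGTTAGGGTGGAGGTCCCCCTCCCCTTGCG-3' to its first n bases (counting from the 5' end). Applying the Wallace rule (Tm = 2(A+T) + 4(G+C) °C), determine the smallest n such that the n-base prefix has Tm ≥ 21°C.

n = 8

First 7 bases: ACTGTTA → Tm = 18°C (< 21°C)
First 8 bases: ACTGTTAG → Tm = 22°C (≥ 21°C)
Since every base adds ≥2°C, Tm only increases with n, so the threshold is first crossed at n = 8.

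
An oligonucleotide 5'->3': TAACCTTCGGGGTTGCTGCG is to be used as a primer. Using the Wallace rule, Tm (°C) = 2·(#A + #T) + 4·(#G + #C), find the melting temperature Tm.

64°C

Scanning the sequence gives C=5, A=2, G=7, T=6.
AT pairs contribute 8, GC pairs contribute 12.
Tm = 2(8) + 4(12) = 16 + 48 = 64°C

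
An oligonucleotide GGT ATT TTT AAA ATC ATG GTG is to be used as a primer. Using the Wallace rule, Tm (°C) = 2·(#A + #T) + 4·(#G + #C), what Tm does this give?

54°C

C=1, G=5, A=6, T=9
AT pairs contribute 15, GC pairs contribute 6.
Tm = 4·6 + 2·15 = 24 + 30 = 54°C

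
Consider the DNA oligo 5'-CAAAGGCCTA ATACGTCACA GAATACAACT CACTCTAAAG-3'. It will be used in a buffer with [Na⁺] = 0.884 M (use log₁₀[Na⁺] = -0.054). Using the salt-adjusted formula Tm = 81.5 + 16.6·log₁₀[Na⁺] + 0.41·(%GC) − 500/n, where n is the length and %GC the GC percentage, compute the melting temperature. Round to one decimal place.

Length n = 40. T=7, G=5, C=11, A=17
G+C = 16, so %GC = 16/40 × 100 = 40%
Salt term: 16.6 × (-0.054) = -0.896
GC term: 0.41 × 40 = 16.4; length term: −500/40 = −12.5
Tm = 81.5 + (-0.896) + 16.4 − 12.5 = 84.504 → 84.5°C

84.5°C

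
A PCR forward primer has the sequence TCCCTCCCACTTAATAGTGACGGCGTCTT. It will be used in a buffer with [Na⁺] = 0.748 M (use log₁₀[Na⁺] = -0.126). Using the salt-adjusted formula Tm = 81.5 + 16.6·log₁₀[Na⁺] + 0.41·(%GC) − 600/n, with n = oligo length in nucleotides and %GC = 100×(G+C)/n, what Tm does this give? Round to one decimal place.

79.9°C

Length n = 29. T=9, C=10, A=5, G=5
G+C = 15, so %GC = 15/29 × 100 = 51.724%
Salt term: 16.6 × (-0.126) = -2.092
GC term: 0.41 × 51.724 = 21.207; length term: −600/29 = −20.69
Tm = 81.5 + (-2.092) + 21.207 − 20.69 = 79.925 → 79.9°C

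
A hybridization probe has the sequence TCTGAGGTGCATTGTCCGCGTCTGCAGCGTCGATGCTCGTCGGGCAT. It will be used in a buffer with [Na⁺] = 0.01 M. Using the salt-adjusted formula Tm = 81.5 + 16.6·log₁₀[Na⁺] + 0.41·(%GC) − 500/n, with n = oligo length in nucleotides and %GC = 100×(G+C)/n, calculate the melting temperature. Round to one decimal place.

63.0°C

Length n = 47. Scanning the sequence gives T=13, G=16, C=13, A=5.
G+C = 29, so %GC = 29/47 × 100 = 61.702%
Salt term: 16.6 × (-2) = -33.2
GC term: 0.41 × 61.702 = 25.298; length term: −500/47 = −10.638
Tm = 81.5 + (-33.2) + 25.298 − 10.638 = 62.96 → 63.0°C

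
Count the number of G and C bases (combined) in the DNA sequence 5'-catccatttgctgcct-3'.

8

Counting bases: T=6, C=6, G=2, A=2
G+C = 2 + 6 = 8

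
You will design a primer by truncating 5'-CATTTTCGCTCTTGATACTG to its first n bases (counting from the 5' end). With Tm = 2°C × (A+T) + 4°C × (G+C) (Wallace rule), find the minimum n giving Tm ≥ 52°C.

First 18 bases: CATTTTCGCTCTTGATAC → Tm = 50°C (< 52°C)
First 19 bases: CATTTTCGCTCTTGATACT → Tm = 52°C (≥ 52°C)
Since every base adds ≥2°C, Tm only increases with n, so the threshold is first crossed at n = 19.

n = 19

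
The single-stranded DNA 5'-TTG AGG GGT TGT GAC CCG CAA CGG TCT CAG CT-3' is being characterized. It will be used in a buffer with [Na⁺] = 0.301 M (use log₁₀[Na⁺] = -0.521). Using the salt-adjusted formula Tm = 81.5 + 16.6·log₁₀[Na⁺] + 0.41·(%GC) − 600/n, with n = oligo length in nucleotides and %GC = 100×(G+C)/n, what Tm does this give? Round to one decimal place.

78.4°C

Length n = 32. A=5, T=8, C=8, G=11
G+C = 19, so %GC = 19/32 × 100 = 59.375%
Salt term: 16.6 × (-0.521) = -8.649
GC term: 0.41 × 59.375 = 24.344; length term: −600/32 = −18.75
Tm = 81.5 + (-8.649) + 24.344 − 18.75 = 78.445 → 78.4°C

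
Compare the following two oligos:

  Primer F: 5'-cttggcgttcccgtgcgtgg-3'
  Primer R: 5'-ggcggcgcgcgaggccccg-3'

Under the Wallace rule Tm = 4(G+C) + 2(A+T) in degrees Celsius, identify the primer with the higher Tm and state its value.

Primer F: A+T=6, G+C=14 → Tm = 2(6)+4(14) = 68°C
Primer R: A+T=1, G+C=18 → Tm = 2(1)+4(18) = 74°C
68°C vs 74°C → primer R is higher.

Primer R, 74°C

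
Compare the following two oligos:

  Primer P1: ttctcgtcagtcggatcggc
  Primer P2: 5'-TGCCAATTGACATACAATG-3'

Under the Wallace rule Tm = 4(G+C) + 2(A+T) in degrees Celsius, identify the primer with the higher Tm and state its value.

Primer P1: A+T=8, G+C=12 → Tm = 2(8)+4(12) = 64°C
Primer P2: A+T=12, G+C=7 → Tm = 2(12)+4(7) = 52°C
64°C vs 52°C → primer P1 is higher.

Primer P1, 64°C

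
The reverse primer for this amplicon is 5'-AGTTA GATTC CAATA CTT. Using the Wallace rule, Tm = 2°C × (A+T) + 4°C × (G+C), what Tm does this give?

Counting bases: G=2, T=7, A=6, C=3
So N_AT = 13 and N_GC = 5.
Tm = 4·5 + 2·13 = 20 + 26 = 46°C

46°C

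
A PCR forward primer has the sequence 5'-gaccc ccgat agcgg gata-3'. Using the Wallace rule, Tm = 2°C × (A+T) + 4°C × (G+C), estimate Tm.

Scanning the sequence gives G=6, A=5, C=6, T=2.
AT pairs contribute 7, GC pairs contribute 12.
Tm = 4·12 + 2·7 = 48 + 14 = 62°C

62°C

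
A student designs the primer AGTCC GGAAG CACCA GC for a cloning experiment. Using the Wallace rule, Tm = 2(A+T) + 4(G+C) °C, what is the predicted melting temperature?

56°C

Scanning the sequence gives G=5, C=6, T=1, A=5.
AT pairs contribute 6, GC pairs contribute 11.
Tm = 2(6) + 4(11) = 12 + 44 = 56°C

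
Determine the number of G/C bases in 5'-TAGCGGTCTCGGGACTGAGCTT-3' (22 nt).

13

Base counts: A=3, G=8, T=6, C=5
G+C = 8 + 5 = 13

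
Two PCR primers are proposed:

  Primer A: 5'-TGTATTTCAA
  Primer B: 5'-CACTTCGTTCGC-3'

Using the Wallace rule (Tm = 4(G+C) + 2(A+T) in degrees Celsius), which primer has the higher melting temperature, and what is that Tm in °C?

Primer A: A+T=8, G+C=2 → Tm = 2(8)+4(2) = 24°C
Primer B: A+T=5, G+C=7 → Tm = 2(5)+4(7) = 38°C
24°C vs 38°C → primer B is higher.

Primer B, 38°C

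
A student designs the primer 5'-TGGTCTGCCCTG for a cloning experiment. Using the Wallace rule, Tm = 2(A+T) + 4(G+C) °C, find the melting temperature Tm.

40°C

Base counts: A=0, C=4, T=4, G=4
So N_AT = 4 and N_GC = 8.
Tm = 2×4 + 4×8 = 40°C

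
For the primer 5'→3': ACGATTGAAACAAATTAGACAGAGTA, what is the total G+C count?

8

Scanning the sequence gives G=5, T=5, C=3, A=13.
Total G or C: 5 + 3 = 8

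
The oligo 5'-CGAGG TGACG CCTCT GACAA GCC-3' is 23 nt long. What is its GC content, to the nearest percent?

Counting bases: T=3, G=7, C=8, A=5
G+C = 7 + 8 = 15 out of 23 bases
%GC = 15/23 × 100 = 65.22% ≈ 65%

65%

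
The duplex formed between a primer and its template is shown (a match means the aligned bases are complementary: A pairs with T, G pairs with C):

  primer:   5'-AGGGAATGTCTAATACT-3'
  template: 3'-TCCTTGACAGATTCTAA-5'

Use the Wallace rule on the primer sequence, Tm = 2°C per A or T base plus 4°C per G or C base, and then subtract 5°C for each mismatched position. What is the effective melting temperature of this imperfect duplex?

26°C

Primer base counts: A=6, T=5, G=4, C=2 → A+T=11, G+C=6
Perfect-match Tm = 2(11) + 4(6) = 22 + 24 = 46°C
Mismatches (positions where the bases are not complementary): 4 (at positions 4, 6, 14, 16)
Effective Tm = 46 − 4×5 = 46 − 20 = 26°C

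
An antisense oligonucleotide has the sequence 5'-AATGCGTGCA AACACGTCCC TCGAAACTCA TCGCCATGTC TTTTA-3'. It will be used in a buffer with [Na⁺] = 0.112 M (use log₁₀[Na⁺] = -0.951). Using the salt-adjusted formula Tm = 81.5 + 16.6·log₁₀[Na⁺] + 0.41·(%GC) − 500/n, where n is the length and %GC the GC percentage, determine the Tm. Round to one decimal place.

Length n = 45. C=14, G=7, T=12, A=12
G+C = 21, so %GC = 21/45 × 100 = 46.667%
Salt term: 16.6 × (-0.951) = -15.787
GC term: 0.41 × 46.667 = 19.133; length term: −500/45 = −11.111
Tm = 81.5 + (-15.787) + 19.133 − 11.111 = 73.735 → 73.7°C

73.7°C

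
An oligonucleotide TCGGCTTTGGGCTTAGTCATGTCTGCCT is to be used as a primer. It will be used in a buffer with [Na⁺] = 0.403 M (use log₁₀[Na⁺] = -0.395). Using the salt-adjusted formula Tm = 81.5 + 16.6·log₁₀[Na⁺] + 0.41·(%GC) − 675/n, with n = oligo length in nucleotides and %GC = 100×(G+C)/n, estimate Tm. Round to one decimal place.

72.8°C

Length n = 28. Counting bases: C=7, G=8, A=2, T=11
G+C = 15, so %GC = 15/28 × 100 = 53.571%
Salt term: 16.6 × (-0.395) = -6.557
GC term: 0.41 × 53.571 = 21.964; length term: −675/28 = −24.107
Tm = 81.5 + (-6.557) + 21.964 − 24.107 = 72.8 → 72.8°C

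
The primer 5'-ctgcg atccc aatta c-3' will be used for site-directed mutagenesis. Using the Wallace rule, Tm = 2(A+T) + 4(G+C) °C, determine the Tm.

48°C

Base counts: G=2, A=4, T=4, C=6
A+T = 8, G+C = 8
Tm = 2×8 + 4×8 = 48°C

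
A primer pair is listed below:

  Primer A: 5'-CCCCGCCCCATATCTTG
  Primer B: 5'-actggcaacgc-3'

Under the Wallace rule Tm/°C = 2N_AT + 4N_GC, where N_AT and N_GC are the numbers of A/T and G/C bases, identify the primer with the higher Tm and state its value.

Primer A: A+T=6, G+C=11 → Tm = 2(6)+4(11) = 56°C
Primer B: A+T=4, G+C=7 → Tm = 2(4)+4(7) = 36°C
56°C vs 36°C → primer A is higher.

Primer A, 56°C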